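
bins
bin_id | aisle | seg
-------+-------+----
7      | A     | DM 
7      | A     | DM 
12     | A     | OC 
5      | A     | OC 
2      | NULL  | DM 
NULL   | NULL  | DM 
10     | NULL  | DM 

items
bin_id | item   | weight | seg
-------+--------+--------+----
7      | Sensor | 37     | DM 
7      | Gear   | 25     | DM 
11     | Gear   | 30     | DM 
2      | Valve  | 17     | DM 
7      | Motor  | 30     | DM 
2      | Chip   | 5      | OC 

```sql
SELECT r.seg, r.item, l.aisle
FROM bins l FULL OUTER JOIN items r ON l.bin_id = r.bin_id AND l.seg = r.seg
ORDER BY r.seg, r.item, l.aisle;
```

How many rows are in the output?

13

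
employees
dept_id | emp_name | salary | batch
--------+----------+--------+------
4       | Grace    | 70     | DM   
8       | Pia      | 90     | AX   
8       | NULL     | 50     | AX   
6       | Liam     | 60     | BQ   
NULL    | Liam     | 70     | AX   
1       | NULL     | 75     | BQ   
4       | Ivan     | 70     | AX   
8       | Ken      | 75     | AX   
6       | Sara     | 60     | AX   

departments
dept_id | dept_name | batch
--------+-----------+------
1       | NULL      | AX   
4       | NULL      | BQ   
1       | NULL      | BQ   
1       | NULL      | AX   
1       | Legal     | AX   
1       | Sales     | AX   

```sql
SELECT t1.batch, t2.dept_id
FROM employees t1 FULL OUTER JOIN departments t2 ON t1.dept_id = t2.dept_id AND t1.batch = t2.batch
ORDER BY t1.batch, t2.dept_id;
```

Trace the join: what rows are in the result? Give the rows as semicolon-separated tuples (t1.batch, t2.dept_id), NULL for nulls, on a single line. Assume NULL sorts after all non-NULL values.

(AX, NULL); (AX, NULL); (AX, NULL); (AX, NULL); (AX, NULL); (AX, NULL); (BQ, 1); (BQ, NULL); (DM, NULL); (NULL, 1); (NULL, 1); (NULL, 1); (NULL, 1); (NULL, 4)

FULL OUTER JOIN keeps every row from both sides; unmatched rows get NULL for the other side's columns.
Matching on t1.dept_id = t2.dept_id AND t1.batch = t2.batch. A NULL in a compared column never satisfies the condition.
- dept_id=4, batch=DM: no t2 row matches, row kept with t2 columns NULL.
- dept_id=8, batch=AX: no t2 row matches, row kept with t2 columns NULL.
- dept_id=8, batch=AX: no t2 row matches, row kept with t2 columns NULL.
- dept_id=6, batch=BQ: no t2 row matches, row kept with t2 columns NULL.
- dept_id=NULL, batch=AX: no t2 row matches, row kept with t2 columns NULL.
- dept_id=1, batch=BQ: 1 matching t2 row(s), so 1 row(s) emitted.
- dept_id=4, batch=AX: no t2 row matches, row kept with t2 columns NULL.
- dept_id=8, batch=AX: no t2 row matches, row kept with t2 columns NULL.
- dept_id=6, batch=AX: no t2 row matches, row kept with t2 columns NULL.
- 5 t2 row(s) had no t1 match → kept, t1 columns NULL.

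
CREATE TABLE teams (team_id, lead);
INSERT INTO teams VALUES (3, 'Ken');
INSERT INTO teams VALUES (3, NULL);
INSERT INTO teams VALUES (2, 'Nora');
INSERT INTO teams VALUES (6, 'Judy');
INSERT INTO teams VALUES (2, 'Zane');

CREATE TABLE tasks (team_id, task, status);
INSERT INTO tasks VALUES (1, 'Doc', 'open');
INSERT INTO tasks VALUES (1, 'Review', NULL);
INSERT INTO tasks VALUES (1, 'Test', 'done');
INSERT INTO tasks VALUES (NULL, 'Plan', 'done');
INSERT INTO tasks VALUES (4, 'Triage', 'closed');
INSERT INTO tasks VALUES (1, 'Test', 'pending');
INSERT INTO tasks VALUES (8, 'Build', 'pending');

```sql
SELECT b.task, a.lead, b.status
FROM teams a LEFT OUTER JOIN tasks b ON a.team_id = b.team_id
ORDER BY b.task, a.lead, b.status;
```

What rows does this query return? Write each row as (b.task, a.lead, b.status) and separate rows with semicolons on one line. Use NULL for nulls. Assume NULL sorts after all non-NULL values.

LEFT JOIN keeps every row from `teams`; unmatched rows get NULL for `tasks`'s columns.
Matching on a.team_id = b.team_id. A NULL in a compared column never satisfies the condition.
- team_id=3: no b row matches, row kept with b columns NULL.
- team_id=3: no b row matches, row kept with b columns NULL.
- team_id=2: no b row matches, row kept with b columns NULL.
- team_id=6: no b row matches, row kept with b columns NULL.
- team_id=2: no b row matches, row kept with b columns NULL.
After projecting and ordering:
b.task | a.lead | b.status
NULL | Judy | NULL
NULL | Ken | NULL
NULL | Nora | NULL
NULL | Zane | NULL
NULL | NULL | NULL

(NULL, Judy, NULL); (NULL, Ken, NULL); (NULL, Nora, NULL); (NULL, Zane, NULL); (NULL, NULL, NULL)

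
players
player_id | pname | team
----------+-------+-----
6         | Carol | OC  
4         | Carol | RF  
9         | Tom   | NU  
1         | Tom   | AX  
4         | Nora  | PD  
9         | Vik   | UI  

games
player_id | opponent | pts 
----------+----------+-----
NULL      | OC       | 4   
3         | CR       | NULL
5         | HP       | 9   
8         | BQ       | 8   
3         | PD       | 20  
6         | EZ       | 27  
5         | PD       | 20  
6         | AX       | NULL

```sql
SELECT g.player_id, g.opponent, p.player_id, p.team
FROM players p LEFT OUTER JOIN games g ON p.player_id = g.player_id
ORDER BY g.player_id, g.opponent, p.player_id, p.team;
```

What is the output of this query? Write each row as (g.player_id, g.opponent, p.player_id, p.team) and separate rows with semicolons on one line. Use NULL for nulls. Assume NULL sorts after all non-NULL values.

(6, AX, 6, OC); (6, EZ, 6, OC); (NULL, NULL, 1, AX); (NULL, NULL, 4, PD); (NULL, NULL, 4, RF); (NULL, NULL, 9, NU); (NULL, NULL, 9, UI)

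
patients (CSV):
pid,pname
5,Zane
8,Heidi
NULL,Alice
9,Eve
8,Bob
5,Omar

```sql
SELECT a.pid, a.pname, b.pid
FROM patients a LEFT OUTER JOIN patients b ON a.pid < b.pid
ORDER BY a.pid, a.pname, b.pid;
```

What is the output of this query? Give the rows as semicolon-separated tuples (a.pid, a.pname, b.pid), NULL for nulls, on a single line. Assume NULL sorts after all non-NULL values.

(5, Omar, 8); (5, Omar, 8); (5, Omar, 9); (5, Zane, 8); (5, Zane, 8); (5, Zane, 9); (8, Bob, 9); (8, Heidi, 9); (9, Eve, NULL); (NULL, Alice, NULL)

LEFT JOIN keeps every row from `patients a`; unmatched rows get NULL for `patients b`'s columns.
Matching on a.pid < b.pid. A NULL in a compared column never satisfies the condition.
- a (pid=5) pairs with 3 row(s) of b.
- a (pid=8) pairs with 1 row(s) of b.
- a (pid=NULL) has no partner → padded with NULL.
- a (pid=9) has no partner → padded with NULL.
- a (pid=8) pairs with 1 row(s) of b.
- a (pid=5) pairs with 3 row(s) of b.
After projecting and ordering:
a.pid | a.pname | b.pid
5 | Omar | 8
5 | Omar | 8
5 | Omar | 9
5 | Zane | 8
5 | Zane | 8
5 | Zane | 9
8 | Bob | 9
8 | Heidi | 9
9 | Eve | NULL
NULL | Alice | NULL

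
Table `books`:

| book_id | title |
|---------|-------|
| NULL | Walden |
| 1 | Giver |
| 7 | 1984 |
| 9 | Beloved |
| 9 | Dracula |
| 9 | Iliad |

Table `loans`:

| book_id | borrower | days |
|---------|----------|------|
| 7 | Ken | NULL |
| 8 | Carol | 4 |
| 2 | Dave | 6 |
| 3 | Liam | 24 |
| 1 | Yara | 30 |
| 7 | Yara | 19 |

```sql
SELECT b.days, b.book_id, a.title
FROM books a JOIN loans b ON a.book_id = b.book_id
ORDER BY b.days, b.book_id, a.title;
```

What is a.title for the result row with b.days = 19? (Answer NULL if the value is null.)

INNER JOIN keeps only pairs where the ON condition holds.
Matching on a.book_id = b.book_id. A NULL in a compared column never satisfies the condition.
Matched pairs: 3.

1984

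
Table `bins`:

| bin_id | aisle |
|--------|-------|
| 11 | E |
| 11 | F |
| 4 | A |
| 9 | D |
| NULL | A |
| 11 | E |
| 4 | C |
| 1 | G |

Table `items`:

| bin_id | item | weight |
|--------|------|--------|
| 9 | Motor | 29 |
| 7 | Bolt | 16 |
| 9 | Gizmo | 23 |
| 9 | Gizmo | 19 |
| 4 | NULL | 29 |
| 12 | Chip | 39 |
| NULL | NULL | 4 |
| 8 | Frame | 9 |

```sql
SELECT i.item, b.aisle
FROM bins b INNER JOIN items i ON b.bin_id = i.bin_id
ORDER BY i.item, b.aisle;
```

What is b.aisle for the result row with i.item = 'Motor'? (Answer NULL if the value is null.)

D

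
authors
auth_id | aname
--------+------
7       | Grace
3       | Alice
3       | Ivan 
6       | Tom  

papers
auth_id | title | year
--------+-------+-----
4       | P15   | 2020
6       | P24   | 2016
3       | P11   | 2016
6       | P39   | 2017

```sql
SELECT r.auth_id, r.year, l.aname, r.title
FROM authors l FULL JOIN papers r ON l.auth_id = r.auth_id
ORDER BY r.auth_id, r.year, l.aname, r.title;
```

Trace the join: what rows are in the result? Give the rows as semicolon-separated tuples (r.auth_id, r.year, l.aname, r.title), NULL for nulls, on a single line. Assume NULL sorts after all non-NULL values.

(3, 2016, Alice, P11); (3, 2016, Ivan, P11); (4, 2020, NULL, P15); (6, 2016, Tom, P24); (6, 2017, Tom, P39); (NULL, NULL, Grace, NULL)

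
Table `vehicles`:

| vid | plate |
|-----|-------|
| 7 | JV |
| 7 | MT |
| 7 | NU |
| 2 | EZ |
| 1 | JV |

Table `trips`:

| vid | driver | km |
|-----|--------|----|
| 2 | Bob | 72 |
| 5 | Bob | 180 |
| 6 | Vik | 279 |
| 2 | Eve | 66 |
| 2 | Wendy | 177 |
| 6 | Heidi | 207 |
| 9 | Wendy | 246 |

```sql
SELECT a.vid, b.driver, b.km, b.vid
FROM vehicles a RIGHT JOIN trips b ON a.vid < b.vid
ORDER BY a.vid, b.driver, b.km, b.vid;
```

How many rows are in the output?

14

RIGHT JOIN keeps every row from `trips`; unmatched rows get NULL for `vehicles`'s columns.
Matching on a.vid < b.vid.
- vid=7: 1 matching b row(s), so 1 row(s) emitted.
- vid=7: 1 matching b row(s), so 1 row(s) emitted.
- vid=7: 1 matching b row(s), so 1 row(s) emitted.
- vid=2: 4 matching b row(s), so 4 row(s) emitted.
- vid=1: 7 matching b row(s), so 7 row(s) emitted.
- every b row matched at least one a row.
Total: 14 rows.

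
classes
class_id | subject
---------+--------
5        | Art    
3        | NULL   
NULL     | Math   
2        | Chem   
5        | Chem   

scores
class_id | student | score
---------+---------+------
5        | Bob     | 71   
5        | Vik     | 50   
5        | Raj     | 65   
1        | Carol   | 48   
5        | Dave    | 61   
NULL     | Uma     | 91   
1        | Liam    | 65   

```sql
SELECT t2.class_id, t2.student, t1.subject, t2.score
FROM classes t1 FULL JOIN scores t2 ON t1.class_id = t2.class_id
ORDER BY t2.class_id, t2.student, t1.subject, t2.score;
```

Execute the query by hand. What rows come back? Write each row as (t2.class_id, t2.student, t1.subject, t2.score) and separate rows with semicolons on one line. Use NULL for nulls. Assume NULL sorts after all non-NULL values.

(1, Carol, NULL, 48); (1, Liam, NULL, 65); (5, Bob, Art, 71); (5, Bob, Chem, 71); (5, Dave, Art, 61); (5, Dave, Chem, 61); (5, Raj, Art, 65); (5, Raj, Chem, 65); (5, Vik, Art, 50); (5, Vik, Chem, 50); (NULL, Uma, NULL, 91); (NULL, NULL, Chem, NULL); (NULL, NULL, Math, NULL); (NULL, NULL, NULL, NULL)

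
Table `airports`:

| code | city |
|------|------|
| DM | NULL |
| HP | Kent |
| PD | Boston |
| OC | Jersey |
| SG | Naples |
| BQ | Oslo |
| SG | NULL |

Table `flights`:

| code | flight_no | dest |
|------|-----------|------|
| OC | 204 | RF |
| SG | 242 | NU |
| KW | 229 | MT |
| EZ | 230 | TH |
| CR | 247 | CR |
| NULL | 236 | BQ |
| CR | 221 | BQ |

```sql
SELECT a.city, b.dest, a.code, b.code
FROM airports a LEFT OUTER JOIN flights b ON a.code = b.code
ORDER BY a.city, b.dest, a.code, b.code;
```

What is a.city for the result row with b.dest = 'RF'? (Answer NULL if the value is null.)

Jersey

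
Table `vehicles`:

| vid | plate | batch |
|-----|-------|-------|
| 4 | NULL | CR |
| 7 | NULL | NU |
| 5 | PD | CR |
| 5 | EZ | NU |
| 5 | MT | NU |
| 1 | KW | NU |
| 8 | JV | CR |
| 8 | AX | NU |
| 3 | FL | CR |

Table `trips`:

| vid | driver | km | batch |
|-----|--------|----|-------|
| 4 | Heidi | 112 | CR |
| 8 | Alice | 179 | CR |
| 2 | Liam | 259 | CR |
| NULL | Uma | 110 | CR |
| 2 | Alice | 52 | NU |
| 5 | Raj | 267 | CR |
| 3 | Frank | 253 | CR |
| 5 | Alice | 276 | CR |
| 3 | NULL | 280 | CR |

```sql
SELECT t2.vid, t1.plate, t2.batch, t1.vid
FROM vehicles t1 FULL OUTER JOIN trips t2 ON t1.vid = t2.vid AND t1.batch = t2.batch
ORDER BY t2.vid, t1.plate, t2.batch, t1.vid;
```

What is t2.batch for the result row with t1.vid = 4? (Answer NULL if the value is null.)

FULL OUTER JOIN keeps every row from both sides; unmatched rows get NULL for the other side's columns.
Matching on t1.vid = t2.vid AND t1.batch = t2.batch. A NULL in a compared column never satisfies the condition.
- t1 (vid=4, batch=CR) pairs with 1 row(s) of t2.
- t1 (vid=7, batch=NU) has no partner → padded with NULL.
- t1 (vid=5, batch=CR) pairs with 2 row(s) of t2.
- t1 (vid=5, batch=NU) has no partner → padded with NULL.
- t1 (vid=5, batch=NU) has no partner → padded with NULL.
- t1 (vid=1, batch=NU) has no partner → padded with NULL.
- t1 (vid=8, batch=CR) pairs with 1 row(s) of t2.
- t1 (vid=8, batch=NU) has no partner → padded with NULL.
- t1 (vid=3, batch=CR) pairs with 2 row(s) of t2.
- 3 row(s) from t2 found no t1 partner → padded with NULL.

CR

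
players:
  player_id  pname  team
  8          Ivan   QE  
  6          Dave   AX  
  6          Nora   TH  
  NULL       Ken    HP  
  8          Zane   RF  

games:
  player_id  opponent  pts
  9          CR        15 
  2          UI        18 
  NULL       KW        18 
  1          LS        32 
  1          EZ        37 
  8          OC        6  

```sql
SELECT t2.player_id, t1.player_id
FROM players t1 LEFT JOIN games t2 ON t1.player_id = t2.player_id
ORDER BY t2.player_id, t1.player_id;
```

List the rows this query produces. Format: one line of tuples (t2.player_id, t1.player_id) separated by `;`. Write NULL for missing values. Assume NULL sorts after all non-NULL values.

(8, 8); (8, 8); (NULL, 6); (NULL, 6); (NULL, NULL)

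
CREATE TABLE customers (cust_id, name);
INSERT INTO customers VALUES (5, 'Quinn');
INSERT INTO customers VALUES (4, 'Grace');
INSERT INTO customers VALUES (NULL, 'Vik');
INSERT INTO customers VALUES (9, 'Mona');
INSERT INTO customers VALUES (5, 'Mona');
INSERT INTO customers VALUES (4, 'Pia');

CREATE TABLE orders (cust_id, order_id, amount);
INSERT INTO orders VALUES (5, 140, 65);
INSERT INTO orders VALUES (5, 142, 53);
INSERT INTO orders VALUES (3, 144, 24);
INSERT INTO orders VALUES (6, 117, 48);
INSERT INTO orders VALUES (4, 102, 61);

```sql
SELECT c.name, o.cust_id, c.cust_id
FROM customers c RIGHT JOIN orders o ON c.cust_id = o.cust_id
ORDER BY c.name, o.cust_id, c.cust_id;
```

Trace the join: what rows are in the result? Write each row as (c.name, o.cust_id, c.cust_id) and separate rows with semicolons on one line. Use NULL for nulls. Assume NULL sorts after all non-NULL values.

(Grace, 4, 4); (Mona, 5, 5); (Mona, 5, 5); (Pia, 4, 4); (Quinn, 5, 5); (Quinn, 5, 5); (NULL, 3, NULL); (NULL, 6, NULL)

RIGHT JOIN keeps every row from `orders`; unmatched rows get NULL for `customers`'s columns.
Matching on c.cust_id = o.cust_id. A NULL in a compared column never satisfies the condition.
- c[0] cust_id=5 → 2 match(es) in o → 2 row(s).
- c[1] cust_id=4 → 1 match(es) in o → 1 row(s).
- c[2] cust_id=NULL → no match.
- c[3] cust_id=9 → no match.
- c[4] cust_id=5 → 2 match(es) in o → 2 row(s).
- c[5] cust_id=4 → 1 match(es) in o → 1 row(s).
- 2 row(s) from o found no c partner → padded with NULL.
After projecting and ordering:
c.name | o.cust_id | c.cust_id
Grace | 4 | 4
Mona | 5 | 5
Mona | 5 | 5
Pia | 4 | 4
Quinn | 5 | 5
Quinn | 5 | 5
NULL | 3 | NULL
NULL | 6 | NULL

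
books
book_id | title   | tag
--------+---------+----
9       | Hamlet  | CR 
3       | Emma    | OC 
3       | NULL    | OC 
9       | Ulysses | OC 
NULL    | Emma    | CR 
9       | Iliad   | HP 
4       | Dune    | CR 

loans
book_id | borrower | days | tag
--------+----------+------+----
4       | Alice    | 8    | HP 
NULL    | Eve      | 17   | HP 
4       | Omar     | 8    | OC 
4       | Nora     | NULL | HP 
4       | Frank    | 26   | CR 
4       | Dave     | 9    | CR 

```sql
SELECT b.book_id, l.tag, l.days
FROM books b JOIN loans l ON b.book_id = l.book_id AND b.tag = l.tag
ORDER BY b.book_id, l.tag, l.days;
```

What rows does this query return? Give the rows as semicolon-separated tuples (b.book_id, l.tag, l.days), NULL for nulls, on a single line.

(4, CR, 9); (4, CR, 26)

INNER JOIN keeps only pairs where the ON condition holds.
Matching on b.book_id = l.book_id AND b.tag = l.tag. A NULL in a compared column never satisfies the condition.
- b[0] book_id=9, tag=CR → no match; dropped.
- b[1] book_id=3, tag=OC → no match; dropped.
- b[2] book_id=3, tag=OC → no match; dropped.
- b[3] book_id=9, tag=OC → no match; dropped.
- b[4] book_id=NULL, tag=CR → no match; dropped.
- b[5] book_id=9, tag=HP → no match; dropped.
- b[6] book_id=4, tag=CR → 2 match(es) in l → 2 row(s).
After projecting and ordering:
b.book_id | l.tag | l.days
4 | CR | 9
4 | CR | 26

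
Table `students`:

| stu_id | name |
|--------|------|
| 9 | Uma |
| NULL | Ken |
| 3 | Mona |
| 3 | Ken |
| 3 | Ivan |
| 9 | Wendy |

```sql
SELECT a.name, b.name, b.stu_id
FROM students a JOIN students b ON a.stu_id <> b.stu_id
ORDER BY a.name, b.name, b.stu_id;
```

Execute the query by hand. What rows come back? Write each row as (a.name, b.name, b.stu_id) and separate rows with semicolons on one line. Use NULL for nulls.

INNER JOIN keeps only pairs where the ON condition holds.
Matching on a.stu_id <> b.stu_id. A NULL in a compared column never satisfies the condition.
- stu_id=9: 3 matching b row(s), so 3 row(s) emitted.
- stu_id=NULL: no matching b row, dropped.
- stu_id=3: 2 matching b row(s), so 2 row(s) emitted.
- stu_id=3: 2 matching b row(s), so 2 row(s) emitted.
- stu_id=3: 2 matching b row(s), so 2 row(s) emitted.
- stu_id=9: 3 matching b row(s), so 3 row(s) emitted.

(Ivan, Uma, 9); (Ivan, Wendy, 9); (Ken, Uma, 9); (Ken, Wendy, 9); (Mona, Uma, 9); (Mona, Wendy, 9); (Uma, Ivan, 3); (Uma, Ken, 3); (Uma, Mona, 3); (Wendy, Ivan, 3); (Wendy, Ken, 3); (Wendy, Mona, 3)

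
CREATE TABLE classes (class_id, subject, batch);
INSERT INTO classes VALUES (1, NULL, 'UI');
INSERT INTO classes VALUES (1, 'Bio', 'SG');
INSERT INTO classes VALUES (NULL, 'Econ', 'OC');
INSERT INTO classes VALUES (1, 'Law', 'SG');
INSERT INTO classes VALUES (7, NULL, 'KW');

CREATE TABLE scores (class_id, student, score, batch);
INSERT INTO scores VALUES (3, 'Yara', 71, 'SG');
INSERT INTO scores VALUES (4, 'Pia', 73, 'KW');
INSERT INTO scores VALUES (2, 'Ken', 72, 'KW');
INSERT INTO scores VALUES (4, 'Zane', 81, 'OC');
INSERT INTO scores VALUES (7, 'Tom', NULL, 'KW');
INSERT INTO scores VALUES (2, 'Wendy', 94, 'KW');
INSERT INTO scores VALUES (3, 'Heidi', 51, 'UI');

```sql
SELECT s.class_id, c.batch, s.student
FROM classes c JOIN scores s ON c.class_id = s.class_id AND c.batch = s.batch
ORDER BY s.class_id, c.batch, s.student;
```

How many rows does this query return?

1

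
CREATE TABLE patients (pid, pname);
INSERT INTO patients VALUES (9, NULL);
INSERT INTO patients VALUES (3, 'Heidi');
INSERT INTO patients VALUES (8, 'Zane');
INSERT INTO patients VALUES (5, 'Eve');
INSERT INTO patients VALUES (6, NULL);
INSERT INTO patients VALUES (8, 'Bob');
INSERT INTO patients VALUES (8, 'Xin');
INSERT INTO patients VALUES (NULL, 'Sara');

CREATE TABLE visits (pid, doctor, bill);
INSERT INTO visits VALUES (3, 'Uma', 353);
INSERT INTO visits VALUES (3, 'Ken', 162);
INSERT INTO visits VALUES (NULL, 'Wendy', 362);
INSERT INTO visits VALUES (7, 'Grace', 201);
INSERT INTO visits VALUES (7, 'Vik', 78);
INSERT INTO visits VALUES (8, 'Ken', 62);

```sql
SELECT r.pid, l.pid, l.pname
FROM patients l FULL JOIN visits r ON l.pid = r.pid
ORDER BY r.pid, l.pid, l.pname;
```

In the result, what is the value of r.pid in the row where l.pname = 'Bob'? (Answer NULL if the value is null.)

8

FULL OUTER JOIN keeps every row from both sides; unmatched rows get NULL for the other side's columns.
Matching on l.pid = r.pid. A NULL in a compared column never satisfies the condition.
- l (pid=9) has no partner → padded with NULL.
- l (pid=3) pairs with 2 row(s) of r.
- l (pid=8) pairs with 1 row(s) of r.
- l (pid=5) has no partner → padded with NULL.
- l (pid=6) has no partner → padded with NULL.
- l (pid=8) pairs with 1 row(s) of r.
- l (pid=8) pairs with 1 row(s) of r.
- l (pid=NULL) has no partner → padded with NULL.
- plus 3 unmatched r row(s), each kept with NULL l columns.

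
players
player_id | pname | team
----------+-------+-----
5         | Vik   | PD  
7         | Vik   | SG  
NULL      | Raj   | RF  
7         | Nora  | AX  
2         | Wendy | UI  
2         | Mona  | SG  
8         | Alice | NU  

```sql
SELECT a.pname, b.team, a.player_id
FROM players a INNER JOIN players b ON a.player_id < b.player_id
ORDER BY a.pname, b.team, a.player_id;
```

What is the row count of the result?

INNER JOIN keeps only pairs where the ON condition holds.
Matching on a.player_id < b.player_id. A NULL in a compared column never satisfies the condition.
- a row (player_id=5): matches 3 b row(s) → 3 output row(s).
- a row (player_id=7): matches 1 b row(s) → 1 output row(s).
- a row (player_id=NULL): no match → dropped.
- a row (player_id=7): matches 1 b row(s) → 1 output row(s).
- a row (player_id=2): matches 4 b row(s) → 4 output row(s).
- a row (player_id=2): matches 4 b row(s) → 4 output row(s).
- a row (player_id=8): no match → dropped.
Total: 13 rows.

13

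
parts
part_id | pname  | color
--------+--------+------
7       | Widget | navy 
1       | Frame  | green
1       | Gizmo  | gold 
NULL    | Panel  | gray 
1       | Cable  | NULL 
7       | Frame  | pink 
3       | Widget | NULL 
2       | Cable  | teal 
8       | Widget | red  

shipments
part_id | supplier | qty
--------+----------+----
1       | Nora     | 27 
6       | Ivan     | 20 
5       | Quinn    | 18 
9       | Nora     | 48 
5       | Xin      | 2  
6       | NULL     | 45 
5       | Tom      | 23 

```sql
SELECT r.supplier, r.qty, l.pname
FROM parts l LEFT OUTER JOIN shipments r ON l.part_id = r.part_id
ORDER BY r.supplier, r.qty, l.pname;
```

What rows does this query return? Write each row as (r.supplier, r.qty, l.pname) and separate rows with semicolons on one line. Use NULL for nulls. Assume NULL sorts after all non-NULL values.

(Nora, 27, Cable); (Nora, 27, Frame); (Nora, 27, Gizmo); (NULL, NULL, Cable); (NULL, NULL, Frame); (NULL, NULL, Panel); (NULL, NULL, Widget); (NULL, NULL, Widget); (NULL, NULL, Widget)

LEFT JOIN keeps every row from `parts`; unmatched rows get NULL for `shipments`'s columns.
Matching on l.part_id = r.part_id. A NULL in a compared column never satisfies the condition.
Matched pairs: 3; unmatched l rows kept: 6.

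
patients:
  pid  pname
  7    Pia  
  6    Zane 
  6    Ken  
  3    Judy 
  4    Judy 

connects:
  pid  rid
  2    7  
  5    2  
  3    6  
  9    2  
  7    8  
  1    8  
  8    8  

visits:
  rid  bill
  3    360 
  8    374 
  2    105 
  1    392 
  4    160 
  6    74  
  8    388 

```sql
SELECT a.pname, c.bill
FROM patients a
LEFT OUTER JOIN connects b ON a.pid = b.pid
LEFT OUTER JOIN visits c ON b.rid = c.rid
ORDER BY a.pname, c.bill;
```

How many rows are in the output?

Step 1 — a LEFT JOIN b on pid → 5 row(s).
Then LEFT JOIN `visits c` on rid: each of those 5 rows is kept; rows whose b.rid has no match in c get NULL for c's columns.
Result: 6 row(s).

6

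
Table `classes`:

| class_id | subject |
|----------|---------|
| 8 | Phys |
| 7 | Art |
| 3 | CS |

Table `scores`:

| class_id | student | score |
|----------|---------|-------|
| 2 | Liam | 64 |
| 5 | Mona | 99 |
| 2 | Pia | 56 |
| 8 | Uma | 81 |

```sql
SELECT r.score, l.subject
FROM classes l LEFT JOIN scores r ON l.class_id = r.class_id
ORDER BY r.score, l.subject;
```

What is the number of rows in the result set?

3

LEFT JOIN keeps every row from `classes`; unmatched rows get NULL for `scores`'s columns.
Matching on l.class_id = r.class_id.
Matched pairs: 1; unmatched l rows kept: 2.
Total: 1 matched + 2 padded = 3 rows.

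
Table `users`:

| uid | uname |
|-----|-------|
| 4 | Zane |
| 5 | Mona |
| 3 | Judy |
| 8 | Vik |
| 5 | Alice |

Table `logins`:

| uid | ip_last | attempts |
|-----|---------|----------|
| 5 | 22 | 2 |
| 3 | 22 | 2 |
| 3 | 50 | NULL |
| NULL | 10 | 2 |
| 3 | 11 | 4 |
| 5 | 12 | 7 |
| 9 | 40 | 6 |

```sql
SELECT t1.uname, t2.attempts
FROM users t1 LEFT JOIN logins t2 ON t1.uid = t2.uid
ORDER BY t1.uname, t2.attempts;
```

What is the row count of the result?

9

LEFT JOIN keeps every row from `users`; unmatched rows get NULL for `logins`'s columns.
Matching on t1.uid = t2.uid. A NULL in a compared column never satisfies the condition.
- t1[0] uid=4 → no match; kept with NULLs on the t2 side.
- t1[1] uid=5 → 2 match(es) in t2 → 2 row(s).
- t1[2] uid=3 → 3 match(es) in t2 → 3 row(s).
- t1[3] uid=8 → no match; kept with NULLs on the t2 side.
- t1[4] uid=5 → 2 match(es) in t2 → 2 row(s).
Total: 7 matched + 2 padded = 9 rows.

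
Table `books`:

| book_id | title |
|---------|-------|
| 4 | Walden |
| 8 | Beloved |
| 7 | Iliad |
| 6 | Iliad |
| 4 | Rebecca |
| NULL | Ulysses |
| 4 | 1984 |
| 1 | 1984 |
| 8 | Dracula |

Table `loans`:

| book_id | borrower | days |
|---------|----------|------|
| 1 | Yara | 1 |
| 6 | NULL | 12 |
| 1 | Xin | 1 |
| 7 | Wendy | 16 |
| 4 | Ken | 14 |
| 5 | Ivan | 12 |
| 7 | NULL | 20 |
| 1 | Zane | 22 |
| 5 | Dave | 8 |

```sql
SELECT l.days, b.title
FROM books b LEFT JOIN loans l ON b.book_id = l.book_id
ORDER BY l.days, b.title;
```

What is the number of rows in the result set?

12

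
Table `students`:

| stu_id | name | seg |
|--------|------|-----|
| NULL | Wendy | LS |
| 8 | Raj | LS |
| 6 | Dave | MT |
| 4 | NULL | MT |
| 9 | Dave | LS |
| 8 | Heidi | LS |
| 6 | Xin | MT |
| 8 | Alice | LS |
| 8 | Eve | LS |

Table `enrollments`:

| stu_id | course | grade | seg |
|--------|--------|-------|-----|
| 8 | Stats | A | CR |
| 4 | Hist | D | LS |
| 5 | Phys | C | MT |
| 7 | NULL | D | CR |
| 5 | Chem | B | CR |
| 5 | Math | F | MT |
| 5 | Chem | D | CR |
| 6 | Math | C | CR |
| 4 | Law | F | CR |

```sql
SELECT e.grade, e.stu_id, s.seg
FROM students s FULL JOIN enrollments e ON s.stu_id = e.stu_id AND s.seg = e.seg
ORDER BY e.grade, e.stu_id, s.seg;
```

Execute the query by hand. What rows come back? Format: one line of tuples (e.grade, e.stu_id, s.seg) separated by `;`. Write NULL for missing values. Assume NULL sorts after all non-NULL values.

FULL OUTER JOIN keeps every row from both sides; unmatched rows get NULL for the other side's columns.
Matching on s.stu_id = e.stu_id AND s.seg = e.seg. A NULL in a compared column never satisfies the condition.
Matched pairs: 0; unmatched s rows kept: 9; unmatched e rows kept: 9.

(A, 8, NULL); (B, 5, NULL); (C, 5, NULL); (C, 6, NULL); (D, 4, NULL); (D, 5, NULL); (D, 7, NULL); (F, 4, NULL); (F, 5, NULL); (NULL, NULL, LS); (NULL, NULL, LS); (NULL, NULL, LS); (NULL, NULL, LS); (NULL, NULL, LS); (NULL, NULL, LS); (NULL, NULL, MT); (NULL, NULL, MT); (NULL, NULL, MT)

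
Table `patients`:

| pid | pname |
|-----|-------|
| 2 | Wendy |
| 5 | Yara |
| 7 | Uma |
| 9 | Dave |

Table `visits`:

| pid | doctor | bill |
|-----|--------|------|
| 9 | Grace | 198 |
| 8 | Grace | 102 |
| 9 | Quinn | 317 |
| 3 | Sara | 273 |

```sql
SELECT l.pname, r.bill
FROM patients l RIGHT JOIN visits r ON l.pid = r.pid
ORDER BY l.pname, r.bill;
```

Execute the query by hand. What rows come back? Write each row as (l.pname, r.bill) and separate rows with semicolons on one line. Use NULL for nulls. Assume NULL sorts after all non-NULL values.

(Dave, 198); (Dave, 317); (NULL, 102); (NULL, 273)

RIGHT JOIN keeps every row from `visits`; unmatched rows get NULL for `patients`'s columns.
Matching on l.pid = r.pid.
Matched pairs: 2; unmatched r rows kept: 2.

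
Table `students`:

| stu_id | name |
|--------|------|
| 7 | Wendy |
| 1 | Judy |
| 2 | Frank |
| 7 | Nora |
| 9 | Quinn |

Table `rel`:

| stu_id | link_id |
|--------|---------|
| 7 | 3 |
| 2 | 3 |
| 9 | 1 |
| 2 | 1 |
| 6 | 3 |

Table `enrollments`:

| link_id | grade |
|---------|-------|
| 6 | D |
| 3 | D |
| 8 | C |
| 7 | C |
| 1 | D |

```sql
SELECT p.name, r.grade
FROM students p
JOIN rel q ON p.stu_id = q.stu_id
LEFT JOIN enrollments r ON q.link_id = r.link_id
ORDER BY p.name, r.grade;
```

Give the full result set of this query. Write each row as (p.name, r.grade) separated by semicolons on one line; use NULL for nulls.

Evaluate left to right. First `students p INNER JOIN rel q` on stu_id: 5 row(s).
Then LEFT JOIN `enrollments r` on link_id: each of those 5 rows is kept; rows whose q.link_id has no match in r get NULL for r's columns.

(Frank, D); (Frank, D); (Nora, D); (Quinn, D); (Wendy, D)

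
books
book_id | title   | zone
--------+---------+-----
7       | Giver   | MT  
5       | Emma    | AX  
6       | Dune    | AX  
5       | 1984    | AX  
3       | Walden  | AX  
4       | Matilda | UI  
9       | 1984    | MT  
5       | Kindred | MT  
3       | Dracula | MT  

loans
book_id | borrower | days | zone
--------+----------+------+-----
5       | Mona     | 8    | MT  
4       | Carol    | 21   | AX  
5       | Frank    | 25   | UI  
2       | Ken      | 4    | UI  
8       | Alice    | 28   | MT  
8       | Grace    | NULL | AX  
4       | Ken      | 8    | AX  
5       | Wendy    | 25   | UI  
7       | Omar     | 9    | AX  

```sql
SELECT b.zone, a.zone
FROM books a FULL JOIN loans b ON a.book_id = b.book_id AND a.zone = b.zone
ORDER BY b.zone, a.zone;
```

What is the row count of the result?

17

FULL OUTER JOIN keeps every row from both sides; unmatched rows get NULL for the other side's columns.
Matching on a.book_id = b.book_id AND a.zone = b.zone.
- a[0] book_id=7, zone=MT → no match; kept with NULLs on the b side.
- a[1] book_id=5, zone=AX → no match; kept with NULLs on the b side.
- a[2] book_id=6, zone=AX → no match; kept with NULLs on the b side.
- a[3] book_id=5, zone=AX → no match; kept with NULLs on the b side.
- a[4] book_id=3, zone=AX → no match; kept with NULLs on the b side.
- a[5] book_id=4, zone=UI → no match; kept with NULLs on the b side.
- a[6] book_id=9, zone=MT → no match; kept with NULLs on the b side.
- a[7] book_id=5, zone=MT → 1 match(es) in b → 1 row(s).
- a[8] book_id=3, zone=MT → no match; kept with NULLs on the b side.
- plus 8 unmatched b row(s), each kept with NULL a columns.
Total: 1 matched + 16 padded = 17 rows.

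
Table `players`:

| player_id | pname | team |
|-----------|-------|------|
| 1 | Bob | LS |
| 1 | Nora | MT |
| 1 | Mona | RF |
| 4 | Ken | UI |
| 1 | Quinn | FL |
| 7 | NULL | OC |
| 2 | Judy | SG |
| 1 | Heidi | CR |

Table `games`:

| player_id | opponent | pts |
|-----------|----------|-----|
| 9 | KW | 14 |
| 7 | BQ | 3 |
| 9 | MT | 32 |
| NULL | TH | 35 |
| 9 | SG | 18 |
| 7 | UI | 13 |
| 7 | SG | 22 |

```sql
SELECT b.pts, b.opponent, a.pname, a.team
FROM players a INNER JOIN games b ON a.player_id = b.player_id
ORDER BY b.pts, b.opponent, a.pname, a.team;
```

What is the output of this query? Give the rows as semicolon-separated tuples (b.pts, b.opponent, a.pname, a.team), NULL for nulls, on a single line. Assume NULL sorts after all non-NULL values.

(3, BQ, NULL, OC); (13, UI, NULL, OC); (22, SG, NULL, OC)

INNER JOIN keeps only pairs where the ON condition holds.
Matching on a.player_id = b.player_id. A NULL in a compared column never satisfies the condition.
- a (player_id=1) has no partner → excluded.
- a (player_id=1) has no partner → excluded.
- a (player_id=1) has no partner → excluded.
- a (player_id=4) has no partner → excluded.
- a (player_id=1) has no partner → excluded.
- a (player_id=7) pairs with 3 row(s) of b.
- a (player_id=2) has no partner → excluded.
- a (player_id=1) has no partner → excluded.
After projecting and ordering:
b.pts | b.opponent | a.pname | a.team
3 | BQ | NULL | OC
13 | UI | NULL | OC
22 | SG | NULL | OC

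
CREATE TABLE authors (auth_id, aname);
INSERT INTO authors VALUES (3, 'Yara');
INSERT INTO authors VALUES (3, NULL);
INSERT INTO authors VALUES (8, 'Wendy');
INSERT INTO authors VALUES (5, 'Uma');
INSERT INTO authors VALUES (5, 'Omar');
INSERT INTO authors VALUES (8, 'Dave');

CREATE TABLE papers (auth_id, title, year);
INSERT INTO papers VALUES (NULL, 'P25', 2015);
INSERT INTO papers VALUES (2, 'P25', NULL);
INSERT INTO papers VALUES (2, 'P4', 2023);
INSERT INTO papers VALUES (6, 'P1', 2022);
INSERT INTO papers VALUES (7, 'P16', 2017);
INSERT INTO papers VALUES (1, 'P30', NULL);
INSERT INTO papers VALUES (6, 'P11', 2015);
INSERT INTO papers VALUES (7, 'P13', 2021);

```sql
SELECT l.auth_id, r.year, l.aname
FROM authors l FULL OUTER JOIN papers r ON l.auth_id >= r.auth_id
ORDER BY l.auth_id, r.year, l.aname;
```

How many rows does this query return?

27

FULL OUTER JOIN keeps every row from both sides; unmatched rows get NULL for the other side's columns.
Matching on l.auth_id >= r.auth_id. A NULL in a compared column never satisfies the condition.
Matched pairs: 26; unmatched l rows kept: 0; unmatched r rows kept: 1.
Total: 26 matched + 1 padded = 27 rows.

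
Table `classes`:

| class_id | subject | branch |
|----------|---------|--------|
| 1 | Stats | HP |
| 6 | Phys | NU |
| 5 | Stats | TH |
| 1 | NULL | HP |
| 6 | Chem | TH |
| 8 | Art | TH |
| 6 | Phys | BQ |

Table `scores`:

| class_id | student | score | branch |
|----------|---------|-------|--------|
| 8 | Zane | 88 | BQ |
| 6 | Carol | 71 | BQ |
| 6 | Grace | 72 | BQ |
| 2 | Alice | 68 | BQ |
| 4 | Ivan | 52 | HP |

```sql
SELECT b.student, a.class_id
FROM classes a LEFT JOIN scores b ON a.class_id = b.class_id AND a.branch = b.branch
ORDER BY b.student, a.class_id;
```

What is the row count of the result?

LEFT JOIN keeps every row from `classes`; unmatched rows get NULL for `scores`'s columns.
Matching on a.class_id = b.class_id AND a.branch = b.branch.
- class_id=1, branch=HP: no b row matches, row kept with b columns NULL.
- class_id=6, branch=NU: no b row matches, row kept with b columns NULL.
- class_id=5, branch=TH: no b row matches, row kept with b columns NULL.
- class_id=1, branch=HP: no b row matches, row kept with b columns NULL.
- class_id=6, branch=TH: no b row matches, row kept with b columns NULL.
- class_id=8, branch=TH: no b row matches, row kept with b columns NULL.
- class_id=6, branch=BQ: 2 matching b row(s), so 2 row(s) emitted.
Total: 2 matched + 6 padded = 8 rows.

8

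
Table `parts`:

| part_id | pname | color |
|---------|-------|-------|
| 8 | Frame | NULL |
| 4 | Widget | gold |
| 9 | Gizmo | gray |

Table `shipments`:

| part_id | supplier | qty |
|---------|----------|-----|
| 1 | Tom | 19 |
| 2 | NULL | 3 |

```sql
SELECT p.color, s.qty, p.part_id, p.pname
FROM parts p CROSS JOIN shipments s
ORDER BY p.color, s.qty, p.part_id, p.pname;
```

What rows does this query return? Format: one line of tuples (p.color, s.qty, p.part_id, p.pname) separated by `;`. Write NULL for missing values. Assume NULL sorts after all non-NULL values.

CROSS JOIN pairs every row of `parts` with every row of `shipments`: 3 × 2 = 6 rows.
After projecting and ordering:
p.color | s.qty | p.part_id | p.pname
gold | 3 | 4 | Widget
gold | 19 | 4 | Widget
gray | 3 | 9 | Gizmo
gray | 19 | 9 | Gizmo
NULL | 3 | 8 | Frame
NULL | 19 | 8 | Frame

(gold, 3, 4, Widget); (gold, 19, 4, Widget); (gray, 3, 9, Gizmo); (gray, 19, 9, Gizmo); (NULL, 3, 8, Frame); (NULL, 19, 8, Frame)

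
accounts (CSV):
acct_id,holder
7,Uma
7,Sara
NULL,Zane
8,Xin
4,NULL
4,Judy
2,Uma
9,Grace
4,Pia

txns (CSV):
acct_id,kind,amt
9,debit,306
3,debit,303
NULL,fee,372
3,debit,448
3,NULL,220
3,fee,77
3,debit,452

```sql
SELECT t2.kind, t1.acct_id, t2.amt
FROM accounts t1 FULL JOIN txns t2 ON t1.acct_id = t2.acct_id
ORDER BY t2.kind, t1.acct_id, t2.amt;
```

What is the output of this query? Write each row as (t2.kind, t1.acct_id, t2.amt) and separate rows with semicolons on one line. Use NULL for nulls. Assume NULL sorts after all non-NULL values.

FULL OUTER JOIN keeps every row from both sides; unmatched rows get NULL for the other side's columns.
Matching on t1.acct_id = t2.acct_id. A NULL in a compared column never satisfies the condition.
- t1 row (acct_id=7): no match → kept, t2 columns NULL.
- t1 row (acct_id=7): no match → kept, t2 columns NULL.
- t1 row (acct_id=NULL): no match → kept, t2 columns NULL.
- t1 row (acct_id=8): no match → kept, t2 columns NULL.
- t1 row (acct_id=4): no match → kept, t2 columns NULL.
- t1 row (acct_id=4): no match → kept, t2 columns NULL.
- t1 row (acct_id=2): no match → kept, t2 columns NULL.
- t1 row (acct_id=9): matches 1 t2 row(s) → 1 output row(s).
- t1 row (acct_id=4): no match → kept, t2 columns NULL.
- 6 row(s) from t2 found no t1 partner → padded with NULL.

(debit, 9, 306); (debit, NULL, 303); (debit, NULL, 448); (debit, NULL, 452); (fee, NULL, 77); (fee, NULL, 372); (NULL, 2, NULL); (NULL, 4, NULL); (NULL, 4, NULL); (NULL, 4, NULL); (NULL, 7, NULL); (NULL, 7, NULL); (NULL, 8, NULL); (NULL, NULL, 220); (NULL, NULL, NULL)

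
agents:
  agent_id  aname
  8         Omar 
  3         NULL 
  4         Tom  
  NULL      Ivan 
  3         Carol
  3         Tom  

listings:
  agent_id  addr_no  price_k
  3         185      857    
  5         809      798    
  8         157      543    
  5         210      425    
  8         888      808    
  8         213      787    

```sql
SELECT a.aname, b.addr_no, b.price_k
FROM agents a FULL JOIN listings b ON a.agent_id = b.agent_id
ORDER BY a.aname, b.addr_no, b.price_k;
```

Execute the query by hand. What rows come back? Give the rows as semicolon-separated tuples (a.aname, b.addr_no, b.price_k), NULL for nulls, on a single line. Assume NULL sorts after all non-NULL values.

(Carol, 185, 857); (Ivan, NULL, NULL); (Omar, 157, 543); (Omar, 213, 787); (Omar, 888, 808); (Tom, 185, 857); (Tom, NULL, NULL); (NULL, 185, 857); (NULL, 210, 425); (NULL, 809, 798)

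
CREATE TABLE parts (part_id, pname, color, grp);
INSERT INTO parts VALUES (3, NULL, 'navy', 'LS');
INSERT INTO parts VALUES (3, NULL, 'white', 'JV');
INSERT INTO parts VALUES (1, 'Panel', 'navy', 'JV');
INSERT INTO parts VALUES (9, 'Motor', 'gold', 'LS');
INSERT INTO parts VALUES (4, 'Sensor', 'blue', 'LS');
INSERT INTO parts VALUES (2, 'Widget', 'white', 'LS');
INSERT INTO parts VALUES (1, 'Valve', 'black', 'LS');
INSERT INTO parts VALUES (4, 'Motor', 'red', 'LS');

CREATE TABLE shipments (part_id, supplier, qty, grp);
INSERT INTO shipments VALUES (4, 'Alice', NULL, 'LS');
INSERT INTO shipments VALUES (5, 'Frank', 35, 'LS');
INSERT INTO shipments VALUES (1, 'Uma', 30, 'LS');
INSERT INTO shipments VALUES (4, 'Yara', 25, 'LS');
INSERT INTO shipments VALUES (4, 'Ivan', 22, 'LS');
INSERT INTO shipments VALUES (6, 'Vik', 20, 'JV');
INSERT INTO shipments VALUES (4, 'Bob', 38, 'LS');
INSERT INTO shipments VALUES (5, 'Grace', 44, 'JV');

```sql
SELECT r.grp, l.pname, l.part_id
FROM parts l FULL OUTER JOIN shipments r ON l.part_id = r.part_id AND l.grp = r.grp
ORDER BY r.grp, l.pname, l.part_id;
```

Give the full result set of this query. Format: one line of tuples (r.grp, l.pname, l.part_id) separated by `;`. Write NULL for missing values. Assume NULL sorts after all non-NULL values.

(JV, NULL, NULL); (JV, NULL, NULL); (LS, Motor, 4); (LS, Motor, 4); (LS, Motor, 4); (LS, Motor, 4); (LS, Sensor, 4); (LS, Sensor, 4); (LS, Sensor, 4); (LS, Sensor, 4); (LS, Valve, 1); (LS, NULL, NULL); (NULL, Motor, 9); (NULL, Panel, 1); (NULL, Widget, 2); (NULL, NULL, 3); (NULL, NULL, 3)

FULL OUTER JOIN keeps every row from both sides; unmatched rows get NULL for the other side's columns.
Matching on l.part_id = r.part_id AND l.grp = r.grp.
- l (part_id=3, grp=LS) has no partner → padded with NULL.
- l (part_id=3, grp=JV) has no partner → padded with NULL.
- l (part_id=1, grp=JV) has no partner → padded with NULL.
- l (part_id=9, grp=LS) has no partner → padded with NULL.
- l (part_id=4, grp=LS) pairs with 4 row(s) of r.
- l (part_id=2, grp=LS) has no partner → padded with NULL.
- l (part_id=1, grp=LS) pairs with 1 row(s) of r.
- l (part_id=4, grp=LS) pairs with 4 row(s) of r.
- plus 3 unmatched r row(s), each kept with NULL l columns.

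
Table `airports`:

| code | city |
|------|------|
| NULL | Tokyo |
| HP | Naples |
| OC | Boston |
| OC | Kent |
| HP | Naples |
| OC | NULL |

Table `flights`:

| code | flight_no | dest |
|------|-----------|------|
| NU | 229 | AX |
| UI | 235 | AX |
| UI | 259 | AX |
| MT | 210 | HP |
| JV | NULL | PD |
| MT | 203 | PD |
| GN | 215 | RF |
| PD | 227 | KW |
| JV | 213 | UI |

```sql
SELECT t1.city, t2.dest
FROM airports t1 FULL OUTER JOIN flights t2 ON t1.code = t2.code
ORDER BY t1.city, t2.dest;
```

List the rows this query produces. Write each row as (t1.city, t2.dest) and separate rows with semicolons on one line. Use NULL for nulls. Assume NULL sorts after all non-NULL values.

(Boston, NULL); (Kent, NULL); (Naples, NULL); (Naples, NULL); (Tokyo, NULL); (NULL, AX); (NULL, AX); (NULL, AX); (NULL, HP); (NULL, KW); (NULL, PD); (NULL, PD); (NULL, RF); (NULL, UI); (NULL, NULL)

FULL OUTER JOIN keeps every row from both sides; unmatched rows get NULL for the other side's columns.
Matching on t1.code = t2.code. A NULL in a compared column never satisfies the condition.
Matched pairs: 0; unmatched t1 rows kept: 6; unmatched t2 rows kept: 9.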